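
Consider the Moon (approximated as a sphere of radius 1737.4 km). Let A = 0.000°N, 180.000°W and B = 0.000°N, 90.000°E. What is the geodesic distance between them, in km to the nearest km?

In radians: φ₁ = 0.0000, φ₂ = 0.0000, Δλ = -90.000° = -1.5708 rad.
cos c = sin φ₁ sin φ₂ + cos φ₁ cos φ₂ cos Δλ = (0.0000)(0.0000) + (1.0000)(1.0000)(0.0000) = -0.00000,
so c = arccos(-0.00000) = 1.57080 rad.
Distance = R·c = 1737.4 × 1.5708 ≈ 2729 km.

2729 km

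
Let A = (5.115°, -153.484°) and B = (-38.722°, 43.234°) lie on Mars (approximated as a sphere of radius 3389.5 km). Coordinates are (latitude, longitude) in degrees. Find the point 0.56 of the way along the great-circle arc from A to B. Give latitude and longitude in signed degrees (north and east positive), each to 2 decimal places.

-63.49°, 150.86°

The central angle between A and B is δ = 2.4981 rad.
With f = 0.56, the slerp weights are sin((1−f)δ)/sin δ = 1.4847 and sin(fδ)/sin δ = 1.6421.
Weighted sum of the unit vectors: (1.4847)·(-0.8912,-0.4447,0.0892) + (1.6421)·(0.5684,0.5344,-0.6255) = (-0.3898, 0.2174, -0.8949).
Converting back: φ = atan2(z, √(x²+y²)) = -63.49°, λ = atan2(y, x) = 150.86°.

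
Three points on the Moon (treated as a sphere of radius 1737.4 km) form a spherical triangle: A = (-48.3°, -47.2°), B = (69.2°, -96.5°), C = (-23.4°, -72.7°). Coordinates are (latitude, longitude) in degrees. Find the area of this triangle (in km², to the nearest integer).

1061550 km²

Side lengths (central angles): a = 1.6439, b = 0.5594, c = 2.1459 rad; semiperimeter s = 2.1746.
By l'Huilier's theorem, tan(E/4) = √[tan(s/2) tan((s−a)/2) tan((s−b)/2) tan((s−c)/2)], giving spherical excess E = 0.3517 rad.
Area = E·R² = 0.3517 × (1737.4)² ≈ 1061550 km².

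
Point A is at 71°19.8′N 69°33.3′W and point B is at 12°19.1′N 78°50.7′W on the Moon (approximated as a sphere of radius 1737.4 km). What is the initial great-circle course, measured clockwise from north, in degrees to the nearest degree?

With φ₁ = 1.2449, φ₂ = 0.2150, Δλ = -0.1621 rad, the forward-azimuth formula gives
θ = atan2( sin Δλ cos φ₂ , cos φ₁ sin φ₂ − sin φ₁ cos φ₂ cos Δλ ) = atan2(-0.1577, -0.8451) = -169.43°.
Adding 360° brings this into [0°, 360°): 191°.

191°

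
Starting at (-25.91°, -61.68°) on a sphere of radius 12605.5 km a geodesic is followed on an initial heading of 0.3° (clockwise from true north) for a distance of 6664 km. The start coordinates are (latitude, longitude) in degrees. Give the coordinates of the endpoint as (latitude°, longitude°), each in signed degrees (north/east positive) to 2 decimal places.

4.38°, -61.53°

Angular distance δ = d/R = 6664/12605.5 = 0.52866 rad; initial bearing θ = 0.0052 rad.
sin φ₂ = sin φ₁ cos δ + cos φ₁ sin δ cos θ = (-0.4370)(0.8635) + (0.8995)(0.5044)(1.0000) = 0.0764, so φ₂ = 4.38°.
Δλ = atan2(sin θ sin δ cos φ₁, cos δ − sin φ₁ sin φ₂) = atan2(0.0024, 0.8969) = 0.152°.
λ₂ = -61.680° + 0.152° = -61.53°.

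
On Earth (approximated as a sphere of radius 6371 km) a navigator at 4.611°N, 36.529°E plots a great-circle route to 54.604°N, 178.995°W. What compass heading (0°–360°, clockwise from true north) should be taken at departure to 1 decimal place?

21.6°

With φ₁ = 0.0805, φ₂ = 0.9530, Δλ = 2.5216 rad, the forward-azimuth formula gives
θ = atan2( sin Δλ cos φ₂ , cos φ₁ sin φ₂ − sin φ₁ cos φ₂ cos Δλ ) = atan2(0.3366, 0.8504) = 21.59°.
So the initial bearing is 21.6°.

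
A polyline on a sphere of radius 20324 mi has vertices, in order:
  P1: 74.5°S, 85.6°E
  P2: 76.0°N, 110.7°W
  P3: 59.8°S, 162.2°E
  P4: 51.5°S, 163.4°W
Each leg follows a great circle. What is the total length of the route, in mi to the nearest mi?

Leg P1→P2: central angle 3.0649 rad, distance 62290.5 mi.
Leg P2→P3: central angle 2.5543 rad, distance 51913.6 mi.
Leg P3→P4: central angle 0.3632 rad, distance 7381.8 mi.
Total: 62290.5 + 51913.6 + 7381.8 ≈ 121586 mi.

121586 mi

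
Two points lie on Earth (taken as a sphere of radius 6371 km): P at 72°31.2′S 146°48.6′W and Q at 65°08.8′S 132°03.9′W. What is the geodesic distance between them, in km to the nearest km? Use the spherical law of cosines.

1005 km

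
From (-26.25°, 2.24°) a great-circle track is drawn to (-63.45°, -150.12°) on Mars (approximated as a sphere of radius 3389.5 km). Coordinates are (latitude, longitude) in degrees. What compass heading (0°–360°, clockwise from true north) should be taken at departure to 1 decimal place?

Δλ = -152.360° = -2.6592 rad.
y = sin Δλ · cos φ₂ = (-0.4639)(0.4470) = -0.2074
x = cos φ₁ sin φ₂ − sin φ₁ cos φ₂ cos Δλ = (0.8969)(-0.8945) − (-0.4423)(0.4470)(-0.8859) = -0.9774
θ = atan2(y, x) = -168.02°; adding 360° gives 192.0°.

192.0°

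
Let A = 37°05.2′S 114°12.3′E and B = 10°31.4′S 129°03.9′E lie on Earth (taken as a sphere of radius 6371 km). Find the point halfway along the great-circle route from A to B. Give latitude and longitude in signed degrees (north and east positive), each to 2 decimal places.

The central angle between A and B is δ = 0.5192 rad.
With f = 0.5, the slerp weights are sin((1−f)δ)/sin δ = 0.5173 and sin(fδ)/sin δ = 0.5173.
Weighted sum of the unit vectors: (0.5173)·(-0.3271,0.7276,-0.6030) + (0.5173)·(-0.6196,0.7634,-0.1826) = (-0.4897, 0.7713, -0.4064).
Converting back: φ = atan2(z, √(x²+y²)) = -23.98°, λ = atan2(y, x) = 122.41°.

-23.98°, 122.41°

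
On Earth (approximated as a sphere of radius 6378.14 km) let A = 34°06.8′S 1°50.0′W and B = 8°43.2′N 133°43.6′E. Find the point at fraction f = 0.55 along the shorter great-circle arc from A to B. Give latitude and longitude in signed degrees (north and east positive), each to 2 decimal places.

Central angle δ = 2.3041 rad. Interpolating on the sphere with fraction f = 0.55:
P = [sin((1−f)δ)·A + sin(fδ)·B] / sin δ = 1.1586·A + 1.2844·B in Cartesian coordinates,
giving P = (0.0812, 0.8868, -0.4550), i.e. latitude -27.07°, longitude 84.77°.

-27.07°, 84.77°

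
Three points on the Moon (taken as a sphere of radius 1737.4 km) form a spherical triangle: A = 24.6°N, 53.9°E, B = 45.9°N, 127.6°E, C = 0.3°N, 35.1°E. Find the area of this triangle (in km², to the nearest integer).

Side lengths (central angles): a = 1.5974, b = 0.5298, c = 1.0741 rad; semiperimeter s = 1.6007.
By l'Huilier's theorem, tan(E/4) = √[tan(s/2) tan((s−a)/2) tan((s−b)/2) tan((s−c)/2)], giving spherical excess E = 0.0655 rad.
Area = E·R² = 0.0655 × (1737.4)² ≈ 197830 km².

197830 km²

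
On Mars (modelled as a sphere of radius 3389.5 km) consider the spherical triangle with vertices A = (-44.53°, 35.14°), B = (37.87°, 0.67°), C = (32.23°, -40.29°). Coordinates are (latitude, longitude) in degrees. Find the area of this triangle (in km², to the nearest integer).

6729730 km²

Side lengths (central angles): a = 0.5887, b = 1.7950, c = 1.5373 rad; semiperimeter s = 1.9605.
By l'Huilier's theorem, tan(E/4) = √[tan(s/2) tan((s−a)/2) tan((s−b)/2) tan((s−c)/2)], giving spherical excess E = 0.5858 rad.
Area = E·R² = 0.5858 × (3389.5)² ≈ 6729730 km².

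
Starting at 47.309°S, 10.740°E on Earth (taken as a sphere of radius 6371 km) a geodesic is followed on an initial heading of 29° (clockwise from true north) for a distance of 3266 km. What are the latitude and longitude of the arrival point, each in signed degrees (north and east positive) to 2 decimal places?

Angular distance δ = d/R = 3266/6371 = 0.51264 rad; initial bearing θ = 0.5061 rad.
sin φ₂ = sin φ₁ cos δ + cos φ₁ sin δ cos θ = (-0.7350)(0.8715) + (0.6780)(0.4905)(0.8746) = -0.3497, so φ₂ = -20.47°.
Δλ = atan2(sin θ sin δ cos φ₁, cos δ − sin φ₁ sin φ₂) = atan2(0.1612, 0.6144) = 14.703°.
λ₂ = 10.740° + 14.703° = 25.44°.

-20.47°, 25.44°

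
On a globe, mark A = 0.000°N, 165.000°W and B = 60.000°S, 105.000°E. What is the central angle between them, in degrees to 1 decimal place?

With latitudes φ₁ = 0.000°, φ₂ = -60.000° and longitude difference Δλ = -90.000°:
Haversine: a = sin²(Δφ/2) + cos φ₁ cos φ₂ sin²(Δλ/2) = 0.2500 + (1.0000)(0.5000)(0.5000) = 0.50000.
Central angle c = 2·arcsin(√a) = 1.57080 rad.
So the angular separation is 90.0°.

90.0°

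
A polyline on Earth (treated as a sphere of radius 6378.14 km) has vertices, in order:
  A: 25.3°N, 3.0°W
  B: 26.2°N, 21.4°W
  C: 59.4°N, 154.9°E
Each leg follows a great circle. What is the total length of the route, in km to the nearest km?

Leg A→B: central angle 0.2894 rad, distance 1846.1 km.
Leg B→C: central angle 1.6466 rad, distance 10502.5 km.
Total: 1846.1 + 10502.5 ≈ 12349 km.

12349 km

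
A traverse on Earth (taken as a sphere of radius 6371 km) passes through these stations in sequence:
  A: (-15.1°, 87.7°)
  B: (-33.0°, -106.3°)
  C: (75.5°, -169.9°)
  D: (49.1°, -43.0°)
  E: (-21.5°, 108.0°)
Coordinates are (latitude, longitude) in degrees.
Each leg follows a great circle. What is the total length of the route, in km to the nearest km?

Leg A→B: central angle 2.2702 rad, distance 14463.6 km.
Leg B→C: central angle 2.0196 rad, distance 12867.1 km.
Leg C→D: central angle 0.8849 rad, distance 5637.8 km.
Leg D→E: central angle 2.5146 rad, distance 16020.8 km.
Total: 14463.6 + 12867.1 + 5637.8 + 16020.8 ≈ 48989 km.

48989 km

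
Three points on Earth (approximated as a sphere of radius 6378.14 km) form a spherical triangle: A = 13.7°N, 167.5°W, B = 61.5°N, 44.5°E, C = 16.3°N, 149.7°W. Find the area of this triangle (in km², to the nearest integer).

14985528 km²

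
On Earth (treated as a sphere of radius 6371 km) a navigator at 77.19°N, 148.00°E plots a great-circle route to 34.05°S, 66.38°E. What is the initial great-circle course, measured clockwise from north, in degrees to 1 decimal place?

Δλ = -81.620° = -1.4245 rad.
y = sin Δλ · cos φ₂ = (-0.9893)(0.8285) = -0.8197
x = cos φ₁ sin φ₂ − sin φ₁ cos φ₂ cos Δλ = (0.2217)(-0.5599) − (0.9751)(0.8285)(0.1457) = -0.2419
θ = atan2(y, x) = -106.44°; adding 360° gives 253.6°.

253.6°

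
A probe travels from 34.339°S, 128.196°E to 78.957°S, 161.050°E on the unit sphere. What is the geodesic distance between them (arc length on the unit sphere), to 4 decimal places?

0.8141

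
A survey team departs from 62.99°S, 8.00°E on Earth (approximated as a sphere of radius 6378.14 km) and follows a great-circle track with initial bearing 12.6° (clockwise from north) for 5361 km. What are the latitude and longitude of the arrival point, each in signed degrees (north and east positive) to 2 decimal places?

-15.31°, 17.70°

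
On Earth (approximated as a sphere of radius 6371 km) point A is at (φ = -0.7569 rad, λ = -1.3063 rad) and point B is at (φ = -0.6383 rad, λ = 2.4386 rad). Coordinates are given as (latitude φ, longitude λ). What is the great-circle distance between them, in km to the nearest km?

Let φ₁ = -0.7569 rad, φ₂ = -0.6383 rad, and Δλ = -2.5383 rad.
cos c = sin φ₁ sin φ₂ + cos φ₁ cos φ₂ cos Δλ = (-0.6867)(-0.5958) + (0.7270)(0.8031)(-0.8235) = -0.07163,
so c = arccos(-0.07163) = 1.64248 rad.
Distance = R·c = 6371 × 1.6425 ≈ 10464 km.

10464 km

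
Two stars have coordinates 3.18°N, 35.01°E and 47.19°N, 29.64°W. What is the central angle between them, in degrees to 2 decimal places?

70.66°

Let φ₁ = 0.0555 rad, φ₂ = 0.8236 rad, and Δλ = -1.1284 rad.
Haversine: a = sin²(Δφ/2) + cos φ₁ cos φ₂ sin²(Δλ/2) = 0.1404 + (0.9985)(0.6796)(0.2859) = 0.33440.
Central angle c = 2·arcsin(√a) = 1.23322 rad.
So the angular separation is 70.66°.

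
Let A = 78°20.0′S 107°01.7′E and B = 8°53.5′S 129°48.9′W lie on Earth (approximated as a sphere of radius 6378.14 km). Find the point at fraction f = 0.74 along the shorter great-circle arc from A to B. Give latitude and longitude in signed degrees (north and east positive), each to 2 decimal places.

-31.29°, -134.22°

Central angle δ = 1.5287 rad. Interpolating on the sphere with fraction f = 0.74:
P = [sin((1−f)δ)·A + sin(fδ)·B] / sin δ = 0.3874·A + 0.9057·B in Cartesian coordinates,
giving P = (-0.5959, -0.6124, -0.5194), i.e. latitude -31.29°, longitude -134.22°.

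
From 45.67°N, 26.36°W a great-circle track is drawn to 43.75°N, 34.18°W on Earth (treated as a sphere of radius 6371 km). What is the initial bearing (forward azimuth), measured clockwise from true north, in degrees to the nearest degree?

With φ₁ = 0.7971, φ₂ = 0.7636, Δλ = -0.1365 rad, the forward-azimuth formula gives
θ = atan2( sin Δλ cos φ₂ , cos φ₁ sin φ₂ − sin φ₁ cos φ₂ cos Δλ ) = atan2(-0.0983, -0.0287) = -106.28°.
Adding 360° brings this into [0°, 360°): 254°.

254°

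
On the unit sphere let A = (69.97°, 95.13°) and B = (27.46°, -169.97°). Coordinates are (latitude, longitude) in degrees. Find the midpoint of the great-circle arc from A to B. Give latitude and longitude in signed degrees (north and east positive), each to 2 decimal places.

56.60°, 168.34°

The central angle between A and B is δ = 1.1513 rad.
With f = 0.5, the slerp weights are sin((1−f)δ)/sin δ = 0.5961 and sin(fδ)/sin δ = 0.5961.
Weighted sum of the unit vectors: (0.5961)·(-0.0306,0.3411,0.9395) + (0.5961)·(-0.8738,-0.1545,0.4611) = (-0.5391, 0.1112, 0.8349).
Converting back: φ = atan2(z, √(x²+y²)) = 56.60°, λ = atan2(y, x) = 168.34°.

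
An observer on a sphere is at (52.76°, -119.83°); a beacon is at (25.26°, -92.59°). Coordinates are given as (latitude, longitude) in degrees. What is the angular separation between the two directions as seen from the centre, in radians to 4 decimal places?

0.5983 rad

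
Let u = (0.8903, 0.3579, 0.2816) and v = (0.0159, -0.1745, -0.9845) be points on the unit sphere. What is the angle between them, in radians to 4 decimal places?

u·v = -0.3255; |u| = 1.0000, |v| = 1.0000.
cos θ = (u·v)/(|u||v|) = -0.3255, so θ = 1.9024 rad.

1.9024 rad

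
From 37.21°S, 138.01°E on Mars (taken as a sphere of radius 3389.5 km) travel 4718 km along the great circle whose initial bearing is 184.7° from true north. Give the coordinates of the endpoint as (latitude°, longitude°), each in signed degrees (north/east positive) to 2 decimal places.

Angular distance δ = d/R = 4718/3389.5 = 1.39195 rad; initial bearing θ = 3.2236 rad.
sin φ₂ = sin φ₁ cos δ + cos φ₁ sin δ cos θ = (-0.6047)(0.1779) + (0.7964)(0.9840)(-0.9966) = -0.8887, so φ₂ = -62.71°.
Δλ = atan2(sin θ sin δ cos φ₁, cos δ − sin φ₁ sin φ₂) = atan2(-0.0642, -0.3595) = -169.873°.
λ₂ = 138.010° − 169.873° = -31.86°.

-62.71°, -31.86°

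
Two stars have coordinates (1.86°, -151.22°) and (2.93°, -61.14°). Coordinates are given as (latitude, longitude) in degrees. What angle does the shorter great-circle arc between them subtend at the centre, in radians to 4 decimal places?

1.5705 rad

With latitudes φ₁ = 1.860°, φ₂ = 2.930° and longitude difference Δλ = 90.080°:
Haversine: a = sin²(Δφ/2) + cos φ₁ cos φ₂ sin²(Δλ/2) = 0.0001 + (0.9995)(0.9987)(0.5007) = 0.49987.
Central angle c = 2·arcsin(√a) = 1.57053 rad.
So the angular separation is 1.5705 rad.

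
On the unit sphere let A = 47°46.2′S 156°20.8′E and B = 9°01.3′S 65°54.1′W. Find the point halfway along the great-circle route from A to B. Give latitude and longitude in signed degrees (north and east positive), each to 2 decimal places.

-53.39°, -108.58°

Central angle δ = 1.9555 rad. Interpolating on the sphere with fraction f = 0.5:
P = [sin((1−f)δ)·A + sin(fδ)·B] / sin δ = 0.8946·A + 0.8946·B in Cartesian coordinates,
giving P = (-0.1900, -0.5653, -0.8027), i.e. latitude -53.39°, longitude -108.58°.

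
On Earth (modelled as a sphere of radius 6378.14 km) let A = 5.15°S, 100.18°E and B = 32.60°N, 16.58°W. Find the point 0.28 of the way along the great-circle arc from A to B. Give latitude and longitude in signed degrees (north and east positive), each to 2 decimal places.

The central angle between A and B is δ = 2.0110 rad.
With f = 0.28, the slerp weights are sin((1−f)δ)/sin δ = 1.0971 and sin(fδ)/sin δ = 0.5901.
Weighted sum of the unit vectors: (1.0971)·(-0.1760,0.9803,-0.0898) + (0.5901)·(0.8074,-0.2404,0.5388) = (0.2833, 0.9336, 0.2194).
Converting back: φ = atan2(z, √(x²+y²)) = 12.68°, λ = atan2(y, x) = 73.12°.

12.68°, 73.12°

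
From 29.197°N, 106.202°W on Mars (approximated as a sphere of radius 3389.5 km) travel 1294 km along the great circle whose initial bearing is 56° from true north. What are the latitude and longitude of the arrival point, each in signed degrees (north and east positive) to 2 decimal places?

39.39°, -82.65°

Angular distance δ = d/R = 1294/3389.5 = 0.38177 rad; initial bearing θ = 0.9774 rad.
sin φ₂ = sin φ₁ cos δ + cos φ₁ sin δ cos θ = (0.4878)(0.9280) + (0.8729)(0.3726)(0.5592) = 0.6346, so φ₂ = 39.39°.
Δλ = atan2(sin θ sin δ cos φ₁, cos δ − sin φ₁ sin φ₂) = atan2(0.2696, 0.6185) = 23.555°.
λ₂ = -106.202° + 23.555° = -82.65°.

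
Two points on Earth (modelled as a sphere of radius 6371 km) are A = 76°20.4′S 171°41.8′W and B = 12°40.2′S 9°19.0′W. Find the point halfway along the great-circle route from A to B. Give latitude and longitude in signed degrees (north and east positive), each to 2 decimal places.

Central angle δ = 1.5773 rad. Interpolating on the sphere with fraction f = 0.5:
P = [sin((1−f)δ)·A + sin(fδ)·B] / sin δ = 0.7094·A + 0.7094·B in Cartesian coordinates,
giving P = (0.5172, -0.1362, -0.8449), i.e. latitude -57.67°, longitude -14.76°.

-57.67°, -14.76°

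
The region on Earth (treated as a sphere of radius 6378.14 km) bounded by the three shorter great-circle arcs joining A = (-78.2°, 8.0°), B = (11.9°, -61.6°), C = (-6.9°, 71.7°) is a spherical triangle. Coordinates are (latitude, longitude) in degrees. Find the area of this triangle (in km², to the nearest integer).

87280552 km²

Side lengths (central angles): a = 2.3337, b = 1.3617, c = 1.7033 rad; semiperimeter s = 2.6993.
By l'Huilier's theorem, tan(E/4) = √[tan(s/2) tan((s−a)/2) tan((s−b)/2) tan((s−c)/2)], giving spherical excess E = 2.1455 rad.
Area = E·R² = 2.1455 × (6378.14)² ≈ 87280552 km².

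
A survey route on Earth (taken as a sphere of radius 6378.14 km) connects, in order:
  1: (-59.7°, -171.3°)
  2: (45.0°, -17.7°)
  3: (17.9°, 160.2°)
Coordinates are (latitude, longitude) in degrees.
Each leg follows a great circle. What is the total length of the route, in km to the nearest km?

Leg 1→2: central angle 2.7654 rad, distance 17638.0 km.
Leg 2→3: central angle 2.0433 rad, distance 13032.3 km.
Total: 17638.0 + 13032.3 ≈ 30670 km.

30670 km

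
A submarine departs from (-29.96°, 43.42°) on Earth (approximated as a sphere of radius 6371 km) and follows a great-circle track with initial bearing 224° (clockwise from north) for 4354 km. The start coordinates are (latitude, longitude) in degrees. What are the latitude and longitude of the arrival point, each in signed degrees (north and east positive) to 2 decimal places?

-51.33°, -1.17°

Angular distance δ = d/R = 4354/6371 = 0.68341 rad; initial bearing θ = 3.9095 rad.
sin φ₂ = sin φ₁ cos δ + cos φ₁ sin δ cos θ = (-0.4994)(0.7754) + (0.8664)(0.6314)(-0.7193) = -0.7808, so φ₂ = -51.33°.
Δλ = atan2(sin θ sin δ cos φ₁, cos δ − sin φ₁ sin φ₂) = atan2(-0.3800, 0.3855) = -44.589°.
λ₂ = 43.420° − 44.589° = -1.17°.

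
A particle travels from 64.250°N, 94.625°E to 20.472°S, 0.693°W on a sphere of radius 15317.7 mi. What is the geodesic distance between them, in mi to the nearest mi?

Let φ₁ = 1.1214 rad, φ₂ = -0.3573 rad, and Δλ = -1.6636 rad.
Haversine: a = sin²(Δφ/2) + cos φ₁ cos φ₂ sin²(Δλ/2) = 0.4540 + (0.4344)(0.9368)(0.5463) = 0.67637.
Central angle c = 2·arcsin(√a) = 1.93130 rad.
Distance = R·c = 15317.7 × 1.9313 ≈ 29583 mi.

29583 mi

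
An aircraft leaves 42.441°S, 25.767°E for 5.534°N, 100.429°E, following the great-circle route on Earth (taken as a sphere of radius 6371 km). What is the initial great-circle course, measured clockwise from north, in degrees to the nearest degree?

Δλ = 74.662° = 1.3031 rad.
y = sin Δλ · cos φ₂ = (0.9644)(0.9953) = 0.9599
x = cos φ₁ sin φ₂ − sin φ₁ cos φ₂ cos Δλ = (0.7380)(0.0964) − (-0.6748)(0.9953)(0.2645) = 0.2488
θ = atan2(y, x) = 75.47°, so the bearing is 75°.

75°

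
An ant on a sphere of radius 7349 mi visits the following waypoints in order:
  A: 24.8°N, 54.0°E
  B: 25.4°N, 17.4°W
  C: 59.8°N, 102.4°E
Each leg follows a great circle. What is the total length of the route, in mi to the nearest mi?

Leg A→B: central angle 1.1136 rad, distance 8183.5 mi.
Leg B→C: central angle 1.4254 rad, distance 10475.2 mi.
Total: 8183.5 + 10475.2 ≈ 18659 mi.

18659 mi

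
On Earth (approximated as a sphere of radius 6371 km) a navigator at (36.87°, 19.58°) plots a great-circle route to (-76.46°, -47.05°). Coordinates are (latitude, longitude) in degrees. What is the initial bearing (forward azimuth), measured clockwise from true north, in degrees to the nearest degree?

194°

Δλ = -66.630° = -1.1629 rad.
y = sin Δλ · cos φ₂ = (-0.9180)(0.2341) = -0.2149
x = cos φ₁ sin φ₂ − sin φ₁ cos φ₂ cos Δλ = (0.8000)(-0.9722) − (0.6000)(0.2341)(0.3967) = -0.8335
θ = atan2(y, x) = -165.54°; adding 360° gives 194°.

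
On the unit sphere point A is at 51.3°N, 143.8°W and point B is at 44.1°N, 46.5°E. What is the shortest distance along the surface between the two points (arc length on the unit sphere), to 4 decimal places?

In radians: φ₁ = 0.8954, φ₂ = 0.7697, Δλ = -169.700° = -2.9618 rad.
cos c = sin φ₁ sin φ₂ + cos φ₁ cos φ₂ cos Δλ = (0.7804)(0.6959) + (0.6252)(0.7181)(-0.9839) = 0.10134,
so c = arccos(0.10134) = 1.46928 rad.
On the unit sphere the arc length equals the central angle: 1.4693.

1.4693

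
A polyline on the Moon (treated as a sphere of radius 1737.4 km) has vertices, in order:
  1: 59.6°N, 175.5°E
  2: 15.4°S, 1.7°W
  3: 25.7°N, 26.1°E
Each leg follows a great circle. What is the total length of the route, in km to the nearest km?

5609 km

Leg 1→2: central angle 2.3693 rad, distance 4116.5 km.
Leg 2→3: central angle 0.8589 rad, distance 1492.2 km.
Total: 4116.5 + 1492.2 ≈ 5609 km.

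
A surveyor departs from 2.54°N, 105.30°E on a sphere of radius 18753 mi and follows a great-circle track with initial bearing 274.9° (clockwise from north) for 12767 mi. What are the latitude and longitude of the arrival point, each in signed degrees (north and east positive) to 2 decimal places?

Angular distance δ = d/R = 12767/18753 = 0.68080 rad; initial bearing θ = 4.7979 rad.
sin φ₂ = sin φ₁ cos δ + cos φ₁ sin δ cos θ = (0.0443)(0.7771) + (0.9990)(0.6294)(0.0854) = 0.0881, so φ₂ = 5.06°.
Δλ = atan2(sin θ sin δ cos φ₁, cos δ − sin φ₁ sin φ₂) = atan2(-0.6265, 0.7732) = -39.018°.
λ₂ = 105.300° − 39.018° = 66.28°.

5.06°, 66.28°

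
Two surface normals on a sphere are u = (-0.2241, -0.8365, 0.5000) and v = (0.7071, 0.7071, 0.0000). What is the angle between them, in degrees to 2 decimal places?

u·v = -0.7500; |u| = 1.0000, |v| = 1.0000.
cos θ = (u·v)/(|u||v|) = -0.7500, so θ = 138.59°.

138.59°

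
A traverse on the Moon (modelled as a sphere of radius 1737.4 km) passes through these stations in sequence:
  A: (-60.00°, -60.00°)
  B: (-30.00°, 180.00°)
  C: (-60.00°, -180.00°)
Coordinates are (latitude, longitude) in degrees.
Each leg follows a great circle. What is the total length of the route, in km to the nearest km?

Leg A→B: central angle 1.3526 rad, distance 2349.9 km.
Leg B→C: central angle 0.5236 rad, distance 909.7 km.
Total: 2349.9 + 909.7 ≈ 3260 km.

3260 km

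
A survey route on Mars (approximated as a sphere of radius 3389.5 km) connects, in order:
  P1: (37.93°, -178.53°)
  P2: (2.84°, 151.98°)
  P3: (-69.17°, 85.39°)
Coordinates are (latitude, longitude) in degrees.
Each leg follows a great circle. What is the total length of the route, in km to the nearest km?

Leg P1→P2: central angle 0.7725 rad, distance 2618.3 km.
Leg P2→P3: central angle 1.4759 rad, distance 5002.4 km.
Total: 2618.3 + 5002.4 ≈ 7621 km.

7621 km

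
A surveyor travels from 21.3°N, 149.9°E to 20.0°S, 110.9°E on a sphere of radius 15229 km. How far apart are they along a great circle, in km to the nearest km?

14940 km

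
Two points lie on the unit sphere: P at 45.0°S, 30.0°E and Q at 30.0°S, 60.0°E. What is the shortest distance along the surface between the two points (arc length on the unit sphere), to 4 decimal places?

0.4867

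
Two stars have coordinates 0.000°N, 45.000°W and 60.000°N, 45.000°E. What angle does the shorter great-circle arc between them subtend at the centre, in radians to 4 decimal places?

1.5708 rad

Let φ₁ = 0.0000 rad, φ₂ = 1.0472 rad, and Δλ = 1.5708 rad.
cos c = sin φ₁ sin φ₂ + cos φ₁ cos φ₂ cos Δλ = (0.0000)(0.8660) + (1.0000)(0.5000)(0.0000) = 0.00000,
so c = arccos(0.00000) = 1.57080 rad.
So the angular separation is 1.5708 rad.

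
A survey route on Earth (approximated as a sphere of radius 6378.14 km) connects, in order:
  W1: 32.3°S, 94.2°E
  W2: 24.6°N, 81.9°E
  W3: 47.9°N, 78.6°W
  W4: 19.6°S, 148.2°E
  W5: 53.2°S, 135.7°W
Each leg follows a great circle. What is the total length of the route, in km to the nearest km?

Leg W1→W2: central angle 1.0140 rad, distance 6467.5 km.
Leg W2→W3: central angle 1.8398 rad, distance 11734.3 km.
Leg W3→W4: central angle 2.3203 rad, distance 14798.9 km.
Leg W4→W5: central angle 1.1547 rad, distance 7365.0 km.
Total: 6467.5 + 11734.3 + 14798.9 + 7365.0 ≈ 40366 km.

40366 km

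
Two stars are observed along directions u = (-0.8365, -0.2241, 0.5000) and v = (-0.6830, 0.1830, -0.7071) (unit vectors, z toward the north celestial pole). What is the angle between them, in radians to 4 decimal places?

u·v = 0.1768; |u| = 1.0000, |v| = 1.0000.
cos θ = (u·v)/(|u||v|) = 0.1768, so θ = 1.3931 rad.

1.3931 rad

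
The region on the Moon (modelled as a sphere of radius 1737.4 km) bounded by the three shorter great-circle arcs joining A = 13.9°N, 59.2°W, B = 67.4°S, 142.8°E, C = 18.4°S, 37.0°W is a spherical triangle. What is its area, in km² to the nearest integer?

Side lengths (central angles): a = 1.6441, b = 0.6809, c = 2.1745 rad; semiperimeter s = 2.2497.
By l'Huilier's theorem, tan(E/4) = √[tan(s/2) tan((s−a)/2) tan((s−b)/2) tan((s−c)/2)], giving spherical excess E = 0.6219 rad.
Area = E·R² = 0.6219 × (1737.4)² ≈ 1877215 km².

1877215 km²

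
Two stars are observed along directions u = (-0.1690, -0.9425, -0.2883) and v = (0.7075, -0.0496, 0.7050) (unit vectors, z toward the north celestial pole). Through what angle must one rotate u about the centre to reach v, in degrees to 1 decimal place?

106.0°

u·v = -0.2761; |u| = 1.0000, |v| = 1.0000.
cos θ = (u·v)/(|u||v|) = -0.2761, so θ = 106.0°.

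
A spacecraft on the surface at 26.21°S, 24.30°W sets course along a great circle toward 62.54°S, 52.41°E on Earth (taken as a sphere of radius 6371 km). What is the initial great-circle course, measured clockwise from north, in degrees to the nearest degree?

With φ₁ = -0.4575, φ₂ = -1.0915, Δλ = 1.3388 rad, the forward-azimuth formula gives
θ = atan2( sin Δλ cos φ₂ , cos φ₁ sin φ₂ − sin φ₁ cos φ₂ cos Δλ ) = atan2(0.4488, -0.7493) = 149.08°.
So the initial bearing is 149°.

149°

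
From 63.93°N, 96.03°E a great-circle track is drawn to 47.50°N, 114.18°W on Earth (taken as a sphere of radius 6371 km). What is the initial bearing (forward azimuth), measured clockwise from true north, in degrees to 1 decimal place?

21.8°

Δλ = 149.790° = 2.6143 rad.
y = sin Δλ · cos φ₂ = (0.5032)(0.6756) = 0.3399
x = cos φ₁ sin φ₂ − sin φ₁ cos φ₂ cos Δλ = (0.4395)(0.7373) − (0.8983)(0.6756)(-0.8642) = 0.8484
θ = atan2(y, x) = 21.83°, so the bearing is 21.8°.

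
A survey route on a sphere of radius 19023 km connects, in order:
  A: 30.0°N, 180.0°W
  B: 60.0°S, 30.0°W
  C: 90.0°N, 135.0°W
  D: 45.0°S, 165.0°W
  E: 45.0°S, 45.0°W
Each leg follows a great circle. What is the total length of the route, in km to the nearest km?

167476 km

Leg A→B: central angle 2.5116 rad, distance 47777.5 km.
Leg B→C: central angle 2.6180 rad, distance 49802.1 km.
Leg C→D: central angle 2.3562 rad, distance 44821.9 km.
Leg D→E: central angle 1.3181 rad, distance 25074.5 km.
Total: 47777.5 + 49802.1 + 44821.9 + 25074.5 ≈ 167476 km.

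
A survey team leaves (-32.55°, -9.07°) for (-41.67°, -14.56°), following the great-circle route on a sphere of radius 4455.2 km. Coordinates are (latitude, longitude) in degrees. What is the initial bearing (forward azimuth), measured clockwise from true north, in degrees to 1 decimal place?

With φ₁ = -0.5681, φ₂ = -0.7273, Δλ = -0.0958 rad, the forward-azimuth formula gives
θ = atan2( sin Δλ cos φ₂ , cos φ₁ sin φ₂ − sin φ₁ cos φ₂ cos Δλ ) = atan2(-0.0715, -0.1603) = -155.98°.
Adding 360° brings this into [0°, 360°): 204.0°.

204.0°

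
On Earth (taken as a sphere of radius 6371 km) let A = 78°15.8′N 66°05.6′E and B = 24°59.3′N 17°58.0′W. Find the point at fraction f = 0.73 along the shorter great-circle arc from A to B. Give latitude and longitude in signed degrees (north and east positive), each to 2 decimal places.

The central angle between A and B is δ = 1.1233 rad.
With f = 0.73, the slerp weights are sin((1−f)δ)/sin δ = 0.3313 and sin(fδ)/sin δ = 0.8110.
Weighted sum of the unit vectors: (0.3313)·(0.0824,0.1860,0.9791) + (0.8110)·(0.8622,-0.2796,0.4224) = (0.7266, -0.1651, 0.6670).
Converting back: φ = atan2(z, √(x²+y²)) = 41.83°, λ = atan2(y, x) = -12.81°.

41.83°, -12.81°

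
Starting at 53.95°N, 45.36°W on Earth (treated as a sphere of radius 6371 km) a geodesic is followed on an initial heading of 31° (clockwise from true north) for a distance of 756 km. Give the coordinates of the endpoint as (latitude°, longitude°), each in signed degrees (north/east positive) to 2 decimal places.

59.60°, -38.44°

Angular distance δ = d/R = 756/6371 = 0.11866 rad; initial bearing θ = 0.5411 rad.
sin φ₂ = sin φ₁ cos δ + cos φ₁ sin δ cos θ = (0.8085)(0.9930) + (0.5885)(0.1184)(0.8572) = 0.8625, so φ₂ = 59.60°.
Δλ = atan2(sin θ sin δ cos φ₁, cos δ − sin φ₁ sin φ₂) = atan2(0.0359, 0.2956) = 6.921°.
λ₂ = -45.360° + 6.921° = -38.44°.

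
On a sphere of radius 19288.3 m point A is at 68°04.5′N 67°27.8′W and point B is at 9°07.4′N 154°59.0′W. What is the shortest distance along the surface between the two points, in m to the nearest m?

In radians: φ₁ = 1.1881, φ₂ = 0.1592, Δλ = -87.520° = -1.5275 rad.
cos c = sin φ₁ sin φ₂ + cos φ₁ cos φ₂ cos Δλ = (0.9277)(0.1586) + (0.3734)(0.9873)(0.0433) = 0.16304,
so c = arccos(0.16304) = 1.40702 rad.
Distance = R·c = 19288.3 × 1.4070 ≈ 27139 m.

27139 m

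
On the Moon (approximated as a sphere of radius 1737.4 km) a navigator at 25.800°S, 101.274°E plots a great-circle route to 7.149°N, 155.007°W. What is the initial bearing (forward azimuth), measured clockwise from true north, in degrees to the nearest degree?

89°

Δλ = 103.719° = 1.8102 rad.
y = sin Δλ · cos φ₂ = (0.9715)(0.9922) = 0.9639
x = cos φ₁ sin φ₂ − sin φ₁ cos φ₂ cos Δλ = (0.9003)(0.1245) − (-0.4352)(0.9922)(-0.2372) = 0.0096
θ = atan2(y, x) = 89.43°, so the bearing is 89°.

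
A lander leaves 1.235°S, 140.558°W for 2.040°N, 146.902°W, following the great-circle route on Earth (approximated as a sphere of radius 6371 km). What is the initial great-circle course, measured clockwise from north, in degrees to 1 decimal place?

Δλ = -6.344° = -0.1107 rad.
y = sin Δλ · cos φ₂ = (-0.1105)(0.9994) = -0.1104
x = cos φ₁ sin φ₂ − sin φ₁ cos φ₂ cos Δλ = (0.9998)(0.0356) − (-0.0216)(0.9994)(0.9939) = 0.0570
θ = atan2(y, x) = -62.70°; adding 360° gives 297.3°.

297.3°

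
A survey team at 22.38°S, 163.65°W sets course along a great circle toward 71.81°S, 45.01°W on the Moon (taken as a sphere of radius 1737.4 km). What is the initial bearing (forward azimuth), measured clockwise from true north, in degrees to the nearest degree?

164°

With φ₁ = -0.3906, φ₂ = -1.2533, Δλ = 2.0707 rad, the forward-azimuth formula gives
θ = atan2( sin Δλ cos φ₂ , cos φ₁ sin φ₂ − sin φ₁ cos φ₂ cos Δλ ) = atan2(0.2740, -0.9354) = 163.68°.
So the initial bearing is 164°.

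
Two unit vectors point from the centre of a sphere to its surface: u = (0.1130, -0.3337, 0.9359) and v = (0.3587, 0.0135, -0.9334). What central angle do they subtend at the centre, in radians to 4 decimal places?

2.5635 rad

u·v = -0.8375; |u| = 1.0000, |v| = 1.0000.
cos θ = (u·v)/(|u||v|) = -0.8375, so θ = 2.5635 rad.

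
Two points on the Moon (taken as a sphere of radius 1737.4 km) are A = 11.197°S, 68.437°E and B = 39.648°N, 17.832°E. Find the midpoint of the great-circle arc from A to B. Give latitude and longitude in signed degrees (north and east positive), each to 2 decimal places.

15.64°, 46.39°

The central angle between A and B is δ = 1.2074 rad.
With f = 0.5, the slerp weights are sin((1−f)δ)/sin δ = 0.6074 and sin(fδ)/sin δ = 0.6074.
Weighted sum of the unit vectors: (0.6074)·(0.3605,0.9123,-0.1942) + (0.6074)·(0.7330,0.2358,0.6381) = (0.6641, 0.6973, 0.2696).
Converting back: φ = atan2(z, √(x²+y²)) = 15.64°, λ = atan2(y, x) = 46.39°.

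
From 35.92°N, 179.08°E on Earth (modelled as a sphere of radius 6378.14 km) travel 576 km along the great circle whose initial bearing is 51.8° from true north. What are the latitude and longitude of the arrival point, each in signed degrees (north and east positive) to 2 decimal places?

39.01°, -175.69°

Angular distance δ = d/R = 576/6378.14 = 0.09031 rad; initial bearing θ = 0.9041 rad.
sin φ₂ = sin φ₁ cos δ + cos φ₁ sin δ cos θ = (0.5867)(0.9959) + (0.8098)(0.0902)(0.6184) = 0.6294, so φ₂ = 39.01°.
Δλ = atan2(sin θ sin δ cos φ₁, cos δ − sin φ₁ sin φ₂) = atan2(0.0574, 0.6267) = 5.233°.
λ₂ = 179.080° + 5.233° = 184.31° → -175.69° after wrapping to (−180°, 180°].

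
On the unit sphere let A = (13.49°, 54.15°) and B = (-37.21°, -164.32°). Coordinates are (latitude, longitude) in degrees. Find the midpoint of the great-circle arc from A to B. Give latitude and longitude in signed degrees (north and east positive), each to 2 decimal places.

Central angle δ = 2.4150 rad. Interpolating on the sphere with fraction f = 0.5:
P = [sin((1−f)δ)·A + sin(fδ)·B] / sin δ = 1.4070·A + 1.4070·B in Cartesian coordinates,
giving P = (-0.2776, 0.8061, -0.5226), i.e. latitude -31.51°, longitude 109.00°.

-31.51°, 109.00°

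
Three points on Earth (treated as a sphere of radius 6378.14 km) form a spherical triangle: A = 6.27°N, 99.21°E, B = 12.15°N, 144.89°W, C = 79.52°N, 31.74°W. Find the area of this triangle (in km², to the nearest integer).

72929505 km²

Side lengths (central angles): a = 1.4333, b = 1.5819, c = 1.9839 rad; semiperimeter s = 2.4996.
By l'Huilier's theorem, tan(E/4) = √[tan(s/2) tan((s−a)/2) tan((s−b)/2) tan((s−c)/2)], giving spherical excess E = 1.7927 rad.
Area = E·R² = 1.7927 × (6378.14)² ≈ 72929505 km².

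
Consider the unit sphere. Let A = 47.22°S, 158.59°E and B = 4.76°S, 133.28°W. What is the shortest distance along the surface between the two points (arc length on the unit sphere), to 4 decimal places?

1.2524

In radians: φ₁ = -0.8241, φ₂ = -0.0831, Δλ = 68.130° = 1.1891 rad.
cos c = sin φ₁ sin φ₂ + cos φ₁ cos φ₂ cos Δλ = (-0.7340)(-0.0830) + (0.6792)(0.9966)(0.3725) = 0.31303,
so c = arccos(0.31303) = 1.25241 rad.
On the unit sphere the arc length equals the central angle: 1.2524.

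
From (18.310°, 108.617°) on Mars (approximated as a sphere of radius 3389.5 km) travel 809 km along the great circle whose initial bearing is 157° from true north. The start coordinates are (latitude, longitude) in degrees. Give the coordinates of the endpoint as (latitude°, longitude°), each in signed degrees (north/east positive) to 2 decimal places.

5.66°, 113.94°

Angular distance δ = d/R = 809/3389.5 = 0.23868 rad; initial bearing θ = 2.7402 rad.
sin φ₂ = sin φ₁ cos δ + cos φ₁ sin δ cos θ = (0.3142)(0.9717) + (0.9494)(0.2364)(-0.9205) = 0.0986, so φ₂ = 5.66°.
Δλ = atan2(sin θ sin δ cos φ₁, cos δ − sin φ₁ sin φ₂) = atan2(0.0877, 0.9407) = 5.326°.
λ₂ = 108.617° + 5.326° = 113.94°.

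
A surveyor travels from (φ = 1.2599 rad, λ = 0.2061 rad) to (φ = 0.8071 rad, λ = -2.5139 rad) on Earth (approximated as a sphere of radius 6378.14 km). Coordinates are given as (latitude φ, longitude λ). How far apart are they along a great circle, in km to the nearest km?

With latitudes φ₁ = 72.187°, φ₂ = 46.243° and longitude difference Δλ = -155.845°:
Haversine: a = sin²(Δφ/2) + cos φ₁ cos φ₂ sin²(Δλ/2) = 0.0504 + (0.3059)(0.6916)(0.9562) = 0.25269.
Central angle c = 2·arcsin(√a) = 1.05340 rad.
Distance = R·c = 6378.14 × 1.0534 ≈ 6719 km.

6719 km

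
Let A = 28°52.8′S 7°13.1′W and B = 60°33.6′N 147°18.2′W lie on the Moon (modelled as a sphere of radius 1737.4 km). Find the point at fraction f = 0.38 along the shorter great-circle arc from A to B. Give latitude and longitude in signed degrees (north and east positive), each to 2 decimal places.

Central angle δ = 2.4199 rad. Interpolating on the sphere with fraction f = 0.38:
P = [sin((1−f)δ)·A + sin(fδ)·B] / sin δ = 1.5100·A + 1.2039·B in Cartesian coordinates,
giving P = (0.8137, -0.4858, 0.3192), i.e. latitude 18.61°, longitude -30.84°.

18.61°, -30.84°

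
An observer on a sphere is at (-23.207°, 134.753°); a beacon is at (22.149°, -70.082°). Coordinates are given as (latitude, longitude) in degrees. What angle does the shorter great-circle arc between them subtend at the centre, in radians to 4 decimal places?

2.7417 rad

With latitudes φ₁ = -23.207°, φ₂ = 22.149° and longitude difference Δλ = 155.165°:
cos c = sin φ₁ sin φ₂ + cos φ₁ cos φ₂ cos Δλ = (-0.3941)(0.3770) + (0.9191)(0.9262)(-0.9075) = -0.92111,
so c = arccos(-0.92111) = 2.74171 rad.
So the angular separation is 2.7417 rad.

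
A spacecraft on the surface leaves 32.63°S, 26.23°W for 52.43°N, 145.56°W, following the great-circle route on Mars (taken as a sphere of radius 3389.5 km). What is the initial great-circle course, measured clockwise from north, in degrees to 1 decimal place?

313.6°

With φ₁ = -0.5695, φ₂ = 0.9151, Δλ = -2.0827 rad, the forward-azimuth formula gives
θ = atan2( sin Δλ cos φ₂ , cos φ₁ sin φ₂ − sin φ₁ cos φ₂ cos Δλ ) = atan2(-0.5316, 0.5065) = -46.39°.
Adding 360° brings this into [0°, 360°): 313.6°.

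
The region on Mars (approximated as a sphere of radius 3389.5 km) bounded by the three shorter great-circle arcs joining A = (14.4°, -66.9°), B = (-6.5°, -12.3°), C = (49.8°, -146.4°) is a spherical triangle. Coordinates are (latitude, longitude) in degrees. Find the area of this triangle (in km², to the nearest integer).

7098455 km²

Side lengths (central angles): a = 2.1327, b = 1.2620, c = 1.0130 rad; semiperimeter s = 2.2038.
By l'Huilier's theorem, tan(E/4) = √[tan(s/2) tan((s−a)/2) tan((s−b)/2) tan((s−c)/2)], giving spherical excess E = 0.6179 rad.
Area = E·R² = 0.6179 × (3389.5)² ≈ 7098455 km².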